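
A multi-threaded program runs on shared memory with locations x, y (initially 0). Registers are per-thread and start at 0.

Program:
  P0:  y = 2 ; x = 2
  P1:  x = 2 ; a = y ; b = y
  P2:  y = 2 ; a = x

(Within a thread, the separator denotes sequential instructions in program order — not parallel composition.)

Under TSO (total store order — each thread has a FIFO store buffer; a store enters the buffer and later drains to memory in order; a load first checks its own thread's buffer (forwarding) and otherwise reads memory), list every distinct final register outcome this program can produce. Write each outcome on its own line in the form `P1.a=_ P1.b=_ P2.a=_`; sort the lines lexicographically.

P1.a=0 P1.b=0 P2.a=0
P1.a=0 P1.b=0 P2.a=2
P1.a=0 P1.b=2 P2.a=0
P1.a=0 P1.b=2 P2.a=2
P1.a=2 P1.b=2 P2.a=0
P1.a=2 P1.b=2 P2.a=2

outcome vector order: (P1.a,P1.b,P2.a)
|TSO outcomes| = 6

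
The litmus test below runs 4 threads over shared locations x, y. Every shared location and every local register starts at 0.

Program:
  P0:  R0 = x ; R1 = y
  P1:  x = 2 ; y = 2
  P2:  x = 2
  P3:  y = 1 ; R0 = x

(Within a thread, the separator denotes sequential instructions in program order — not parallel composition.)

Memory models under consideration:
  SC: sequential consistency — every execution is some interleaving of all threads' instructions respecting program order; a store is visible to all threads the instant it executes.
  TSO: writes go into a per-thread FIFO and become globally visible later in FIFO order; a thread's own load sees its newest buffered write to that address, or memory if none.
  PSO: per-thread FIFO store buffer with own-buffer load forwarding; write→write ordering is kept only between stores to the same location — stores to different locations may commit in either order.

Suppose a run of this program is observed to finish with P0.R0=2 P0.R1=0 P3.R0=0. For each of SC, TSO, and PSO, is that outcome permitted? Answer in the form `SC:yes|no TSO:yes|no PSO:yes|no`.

SC:no TSO:yes PSO:yes

outcome vector order: (P0.R0,P0.R1,P3.R0)
SC (11): 0/0/0; 0/0/2; 0/1/0; 0/1/2; 0/2/0; 0/2/2; 2/0/2; 2/1/0; 2/1/2; 2/2/0; 2/2/2
TSO (12): 0/0/0; 0/0/2; 0/1/0; 0/1/2; 0/2/0; 0/2/2; 2/0/0; 2/0/2; 2/1/0; 2/1/2; 2/2/0; 2/2/2
PSO (12): 0/0/0; 0/0/2; 0/1/0; 0/1/2; 0/2/0; 0/2/2; 2/0/0; 2/0/2; 2/1/0; 2/1/2; 2/2/0; 2/2/2
target 2/0/0 ∈ {TSO,PSO}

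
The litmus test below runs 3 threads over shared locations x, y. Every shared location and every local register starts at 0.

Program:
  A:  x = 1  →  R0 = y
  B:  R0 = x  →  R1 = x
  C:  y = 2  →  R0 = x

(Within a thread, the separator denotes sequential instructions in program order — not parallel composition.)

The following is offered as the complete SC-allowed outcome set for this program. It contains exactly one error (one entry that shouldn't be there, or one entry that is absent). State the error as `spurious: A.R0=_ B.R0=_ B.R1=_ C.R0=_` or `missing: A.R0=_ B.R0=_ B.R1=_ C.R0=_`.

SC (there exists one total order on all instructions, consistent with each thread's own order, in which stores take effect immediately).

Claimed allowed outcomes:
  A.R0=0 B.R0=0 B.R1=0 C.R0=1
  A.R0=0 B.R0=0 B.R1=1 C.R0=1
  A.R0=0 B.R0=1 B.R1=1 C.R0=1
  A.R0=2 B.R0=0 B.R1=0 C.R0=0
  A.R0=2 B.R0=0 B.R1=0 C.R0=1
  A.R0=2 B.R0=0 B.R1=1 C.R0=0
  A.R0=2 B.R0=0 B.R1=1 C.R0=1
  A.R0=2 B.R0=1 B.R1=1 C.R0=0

outcome vector order: (A.R0,B.R0,B.R1,C.R0)
SC (9): <0 0 0 1>; <0 0 1 1>; <0 1 1 1>; <2 0 0 0>; <2 0 0 1>; <2 0 1 0>; <2 0 1 1>; <2 1 1 0>; <2 1 1 1>
SC∖claimed = {<2 1 1 1>}

missing: A.R0=2 B.R0=1 B.R1=1 C.R0=1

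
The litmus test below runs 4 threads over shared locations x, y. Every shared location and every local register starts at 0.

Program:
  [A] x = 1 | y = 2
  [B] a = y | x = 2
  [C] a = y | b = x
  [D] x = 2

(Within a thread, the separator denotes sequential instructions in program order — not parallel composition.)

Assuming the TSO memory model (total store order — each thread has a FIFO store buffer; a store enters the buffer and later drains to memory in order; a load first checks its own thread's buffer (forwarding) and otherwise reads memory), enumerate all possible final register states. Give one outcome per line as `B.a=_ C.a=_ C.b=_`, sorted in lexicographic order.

B.a=0 C.a=0 C.b=0
B.a=0 C.a=0 C.b=1
B.a=0 C.a=0 C.b=2
B.a=0 C.a=2 C.b=1
B.a=0 C.a=2 C.b=2
B.a=2 C.a=0 C.b=0
B.a=2 C.a=0 C.b=1
B.a=2 C.a=0 C.b=2
B.a=2 C.a=2 C.b=1
B.a=2 C.a=2 C.b=2

outcome vector order: (B.a,C.a,C.b)
|TSO outcomes| = 10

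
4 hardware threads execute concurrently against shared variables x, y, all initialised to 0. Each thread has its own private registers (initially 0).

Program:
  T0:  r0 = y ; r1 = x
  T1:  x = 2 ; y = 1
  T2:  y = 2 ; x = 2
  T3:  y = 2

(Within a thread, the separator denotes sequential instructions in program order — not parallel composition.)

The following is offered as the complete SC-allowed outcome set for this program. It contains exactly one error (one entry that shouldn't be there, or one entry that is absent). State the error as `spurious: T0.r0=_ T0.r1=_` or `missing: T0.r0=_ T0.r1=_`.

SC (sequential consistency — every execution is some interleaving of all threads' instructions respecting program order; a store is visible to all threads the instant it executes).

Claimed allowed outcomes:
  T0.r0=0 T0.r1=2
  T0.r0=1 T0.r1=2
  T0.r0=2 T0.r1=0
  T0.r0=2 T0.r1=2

outcome vector order: (T0.r0,T0.r1)
[SC] allowed = {00; 02; 12; 20; 22}
SC∖claimed = {00}

missing: T0.r0=0 T0.r1=0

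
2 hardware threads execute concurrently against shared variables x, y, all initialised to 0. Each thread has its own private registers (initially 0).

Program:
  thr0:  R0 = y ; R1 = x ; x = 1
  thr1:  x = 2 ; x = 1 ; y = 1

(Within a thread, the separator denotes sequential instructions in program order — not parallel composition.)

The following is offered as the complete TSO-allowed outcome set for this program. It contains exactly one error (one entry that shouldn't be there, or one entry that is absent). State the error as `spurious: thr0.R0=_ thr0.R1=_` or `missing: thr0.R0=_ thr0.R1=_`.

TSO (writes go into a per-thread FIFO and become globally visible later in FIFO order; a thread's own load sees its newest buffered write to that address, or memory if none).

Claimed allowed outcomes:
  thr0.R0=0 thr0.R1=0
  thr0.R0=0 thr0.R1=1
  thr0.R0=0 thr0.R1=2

missing: thr0.R0=1 thr0.R1=1

outcome vector order: (thr0.R0,thr0.R1)
[TSO] allowed = {(0,0), (0,1), (0,2), (1,1)}
TSO∖claimed = {(1,1)}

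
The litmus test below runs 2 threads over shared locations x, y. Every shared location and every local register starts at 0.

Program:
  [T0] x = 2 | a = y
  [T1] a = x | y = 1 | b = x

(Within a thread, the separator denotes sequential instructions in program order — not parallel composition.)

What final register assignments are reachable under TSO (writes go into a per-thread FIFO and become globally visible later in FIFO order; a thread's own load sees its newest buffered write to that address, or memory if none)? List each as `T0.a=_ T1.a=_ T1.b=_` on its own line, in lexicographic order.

outcome vector order: (T0.a,T1.a,T1.b)
|TSO outcomes| = 6

T0.a=0 T1.a=0 T1.b=0
T0.a=0 T1.a=0 T1.b=2
T0.a=0 T1.a=2 T1.b=2
T0.a=1 T1.a=0 T1.b=0
T0.a=1 T1.a=0 T1.b=2
T0.a=1 T1.a=2 T1.b=2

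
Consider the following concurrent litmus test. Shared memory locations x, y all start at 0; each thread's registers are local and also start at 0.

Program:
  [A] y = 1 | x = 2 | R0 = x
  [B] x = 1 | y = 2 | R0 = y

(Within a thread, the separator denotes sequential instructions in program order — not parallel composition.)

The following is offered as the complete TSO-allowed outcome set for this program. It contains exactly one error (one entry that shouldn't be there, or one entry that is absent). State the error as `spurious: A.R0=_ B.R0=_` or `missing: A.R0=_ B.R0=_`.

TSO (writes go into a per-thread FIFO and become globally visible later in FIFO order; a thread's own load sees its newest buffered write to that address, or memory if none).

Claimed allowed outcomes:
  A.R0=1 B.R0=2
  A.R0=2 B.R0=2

outcome vector order: (A.R0,B.R0)
TSO (3): 1/2; 2/1; 2/2
TSO∖claimed = {2/1}

missing: A.R0=2 B.R0=1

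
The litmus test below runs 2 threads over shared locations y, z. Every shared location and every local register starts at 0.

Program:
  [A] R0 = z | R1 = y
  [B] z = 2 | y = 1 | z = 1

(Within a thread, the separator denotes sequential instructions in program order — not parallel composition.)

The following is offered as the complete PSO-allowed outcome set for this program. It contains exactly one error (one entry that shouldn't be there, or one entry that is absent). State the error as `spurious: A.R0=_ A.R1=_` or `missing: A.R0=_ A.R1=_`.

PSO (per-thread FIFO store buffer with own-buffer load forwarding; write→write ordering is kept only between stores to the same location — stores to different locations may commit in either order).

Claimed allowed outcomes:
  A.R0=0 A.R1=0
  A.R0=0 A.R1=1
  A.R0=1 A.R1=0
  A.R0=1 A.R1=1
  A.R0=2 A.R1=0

missing: A.R0=2 A.R1=1

outcome vector order: (A.R0,A.R1)
[PSO] allowed = {0/0 0/1 1/0 1/1 2/0 2/1}
PSO∖claimed = {2/1}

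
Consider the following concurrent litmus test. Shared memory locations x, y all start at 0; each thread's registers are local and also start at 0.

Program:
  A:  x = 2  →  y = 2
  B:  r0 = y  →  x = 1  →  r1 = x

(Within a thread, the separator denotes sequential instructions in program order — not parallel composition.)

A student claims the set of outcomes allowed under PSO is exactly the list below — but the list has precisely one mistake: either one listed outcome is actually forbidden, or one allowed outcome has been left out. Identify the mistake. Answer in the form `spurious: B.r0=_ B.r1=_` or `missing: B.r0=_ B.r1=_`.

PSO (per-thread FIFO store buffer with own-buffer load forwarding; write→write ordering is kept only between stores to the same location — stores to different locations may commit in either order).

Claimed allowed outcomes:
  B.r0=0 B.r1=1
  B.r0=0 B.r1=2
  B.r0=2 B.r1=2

outcome vector order: (B.r0,B.r1)
PSO (4): <0 1> <0 2> <2 1> <2 2>
PSO∖claimed = {<2 1>}

missing: B.r0=2 B.r1=1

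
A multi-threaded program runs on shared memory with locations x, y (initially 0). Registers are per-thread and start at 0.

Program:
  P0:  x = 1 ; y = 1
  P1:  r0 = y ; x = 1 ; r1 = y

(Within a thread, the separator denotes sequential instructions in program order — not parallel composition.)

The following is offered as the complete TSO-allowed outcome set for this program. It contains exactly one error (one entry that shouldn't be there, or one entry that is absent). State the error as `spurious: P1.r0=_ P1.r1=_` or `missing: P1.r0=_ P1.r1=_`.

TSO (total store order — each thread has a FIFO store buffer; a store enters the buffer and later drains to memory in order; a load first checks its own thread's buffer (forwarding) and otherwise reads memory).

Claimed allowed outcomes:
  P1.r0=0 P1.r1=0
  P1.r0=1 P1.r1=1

missing: P1.r0=0 P1.r1=1

outcome vector order: (P1.r0,P1.r1)
under TSO → 0/0; 0/1; 1/1
TSO∖claimed = {0/1}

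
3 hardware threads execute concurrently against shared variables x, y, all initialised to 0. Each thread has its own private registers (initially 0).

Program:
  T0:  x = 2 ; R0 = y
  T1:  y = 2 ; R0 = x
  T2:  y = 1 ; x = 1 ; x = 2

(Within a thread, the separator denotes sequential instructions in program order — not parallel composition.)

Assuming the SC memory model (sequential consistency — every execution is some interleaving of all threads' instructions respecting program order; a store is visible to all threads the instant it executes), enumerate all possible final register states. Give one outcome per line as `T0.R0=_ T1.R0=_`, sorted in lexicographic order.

outcome vector order: (T0.R0,T1.R0)
|SC outcomes| = 8

T0.R0=0 T1.R0=1
T0.R0=0 T1.R0=2
T0.R0=1 T1.R0=0
T0.R0=1 T1.R0=1
T0.R0=1 T1.R0=2
T0.R0=2 T1.R0=0
T0.R0=2 T1.R0=1
T0.R0=2 T1.R0=2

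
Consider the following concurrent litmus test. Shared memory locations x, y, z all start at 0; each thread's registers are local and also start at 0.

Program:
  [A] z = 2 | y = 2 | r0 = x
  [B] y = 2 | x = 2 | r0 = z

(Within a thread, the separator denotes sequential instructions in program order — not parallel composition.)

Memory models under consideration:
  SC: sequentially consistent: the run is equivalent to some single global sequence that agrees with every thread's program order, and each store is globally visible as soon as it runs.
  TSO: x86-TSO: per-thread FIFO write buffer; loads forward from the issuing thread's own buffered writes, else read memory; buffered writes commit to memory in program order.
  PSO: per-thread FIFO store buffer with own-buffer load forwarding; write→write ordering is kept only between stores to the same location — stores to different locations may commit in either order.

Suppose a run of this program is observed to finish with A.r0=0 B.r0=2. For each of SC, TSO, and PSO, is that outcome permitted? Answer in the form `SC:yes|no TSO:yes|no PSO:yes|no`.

outcome vector order: (A.r0,B.r0)
under SC → 02, 20, 22
under TSO → 00, 02, 20, 22
under PSO → 00, 02, 20, 22
target 02 ∈ {SC,TSO,PSO}

SC:yes TSO:yes PSO:yes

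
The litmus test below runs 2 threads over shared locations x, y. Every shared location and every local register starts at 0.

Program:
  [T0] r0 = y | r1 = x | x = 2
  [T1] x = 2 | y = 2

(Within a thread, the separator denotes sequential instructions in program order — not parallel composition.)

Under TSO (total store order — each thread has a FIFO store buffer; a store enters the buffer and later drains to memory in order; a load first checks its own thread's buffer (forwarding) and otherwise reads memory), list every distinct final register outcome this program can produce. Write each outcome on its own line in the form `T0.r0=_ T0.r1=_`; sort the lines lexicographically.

T0.r0=0 T0.r1=0
T0.r0=0 T0.r1=2
T0.r0=2 T0.r1=2

outcome vector order: (T0.r0,T0.r1)
|TSO outcomes| = 3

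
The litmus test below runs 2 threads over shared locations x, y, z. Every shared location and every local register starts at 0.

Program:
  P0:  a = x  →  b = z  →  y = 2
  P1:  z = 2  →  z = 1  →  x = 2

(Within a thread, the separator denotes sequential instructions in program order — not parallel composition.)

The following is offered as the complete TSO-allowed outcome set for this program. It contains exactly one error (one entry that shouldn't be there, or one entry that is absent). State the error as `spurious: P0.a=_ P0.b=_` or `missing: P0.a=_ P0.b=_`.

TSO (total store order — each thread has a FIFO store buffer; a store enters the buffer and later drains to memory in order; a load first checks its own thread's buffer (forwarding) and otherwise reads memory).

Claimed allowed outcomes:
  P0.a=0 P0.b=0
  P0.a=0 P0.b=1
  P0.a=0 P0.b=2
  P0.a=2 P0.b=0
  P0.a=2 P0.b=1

spurious: P0.a=2 P0.b=0

outcome vector order: (P0.a,P0.b)
[TSO] allowed = {(0,0) (0,1) (0,2) (2,1)}
claimed∖TSO = {(2,0)}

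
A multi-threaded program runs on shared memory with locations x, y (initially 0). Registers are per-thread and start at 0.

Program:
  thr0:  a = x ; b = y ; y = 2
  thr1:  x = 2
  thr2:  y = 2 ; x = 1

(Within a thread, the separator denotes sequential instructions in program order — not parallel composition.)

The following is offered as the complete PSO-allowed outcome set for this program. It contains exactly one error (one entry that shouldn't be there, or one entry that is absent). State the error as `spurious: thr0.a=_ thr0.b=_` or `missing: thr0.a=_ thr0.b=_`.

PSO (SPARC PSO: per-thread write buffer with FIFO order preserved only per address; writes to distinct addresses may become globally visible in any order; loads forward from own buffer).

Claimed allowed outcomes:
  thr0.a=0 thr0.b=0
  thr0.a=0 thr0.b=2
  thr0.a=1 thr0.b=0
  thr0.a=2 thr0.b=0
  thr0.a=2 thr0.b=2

missing: thr0.a=1 thr0.b=2

outcome vector order: (thr0.a,thr0.b)
PSO (6): 00, 02, 10, 12, 20, 22
PSO∖claimed = {12}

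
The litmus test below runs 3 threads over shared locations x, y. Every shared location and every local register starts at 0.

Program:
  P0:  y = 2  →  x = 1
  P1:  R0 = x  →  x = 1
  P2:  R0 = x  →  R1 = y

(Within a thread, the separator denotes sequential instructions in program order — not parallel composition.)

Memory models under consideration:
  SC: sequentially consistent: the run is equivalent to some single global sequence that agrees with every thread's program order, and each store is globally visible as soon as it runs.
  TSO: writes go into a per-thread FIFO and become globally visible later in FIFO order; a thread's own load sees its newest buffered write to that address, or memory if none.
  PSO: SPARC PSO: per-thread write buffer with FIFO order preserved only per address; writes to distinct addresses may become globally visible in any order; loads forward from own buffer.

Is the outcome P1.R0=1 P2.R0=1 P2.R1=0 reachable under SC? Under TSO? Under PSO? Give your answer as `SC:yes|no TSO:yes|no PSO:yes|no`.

SC:no TSO:no PSO:yes

outcome vector order: (P1.R0,P2.R0,P2.R1)
SC: 7 outcomes — {<0 0 0> <0 0 2> <0 1 0> <0 1 2> <1 0 0> <1 0 2> <1 1 2>}
TSO: 7 outcomes — {<0 0 0> <0 0 2> <0 1 0> <0 1 2> <1 0 0> <1 0 2> <1 1 2>}
PSO: 8 outcomes — {<0 0 0> <0 0 2> <0 1 0> <0 1 2> <1 0 0> <1 0 2> <1 1 0> <1 1 2>}
target <1 1 0> ∈ {PSO}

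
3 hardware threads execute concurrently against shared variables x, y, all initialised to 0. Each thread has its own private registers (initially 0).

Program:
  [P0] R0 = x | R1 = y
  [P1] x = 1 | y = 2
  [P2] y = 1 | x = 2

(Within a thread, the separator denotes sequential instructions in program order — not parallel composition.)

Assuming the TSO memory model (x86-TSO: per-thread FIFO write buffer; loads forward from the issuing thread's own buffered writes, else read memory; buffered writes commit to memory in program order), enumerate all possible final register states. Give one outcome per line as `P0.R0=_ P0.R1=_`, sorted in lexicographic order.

P0.R0=0 P0.R1=0
P0.R0=0 P0.R1=1
P0.R0=0 P0.R1=2
P0.R0=1 P0.R1=0
P0.R0=1 P0.R1=1
P0.R0=1 P0.R1=2
P0.R0=2 P0.R1=1
P0.R0=2 P0.R1=2

outcome vector order: (P0.R0,P0.R1)
|TSO outcomes| = 8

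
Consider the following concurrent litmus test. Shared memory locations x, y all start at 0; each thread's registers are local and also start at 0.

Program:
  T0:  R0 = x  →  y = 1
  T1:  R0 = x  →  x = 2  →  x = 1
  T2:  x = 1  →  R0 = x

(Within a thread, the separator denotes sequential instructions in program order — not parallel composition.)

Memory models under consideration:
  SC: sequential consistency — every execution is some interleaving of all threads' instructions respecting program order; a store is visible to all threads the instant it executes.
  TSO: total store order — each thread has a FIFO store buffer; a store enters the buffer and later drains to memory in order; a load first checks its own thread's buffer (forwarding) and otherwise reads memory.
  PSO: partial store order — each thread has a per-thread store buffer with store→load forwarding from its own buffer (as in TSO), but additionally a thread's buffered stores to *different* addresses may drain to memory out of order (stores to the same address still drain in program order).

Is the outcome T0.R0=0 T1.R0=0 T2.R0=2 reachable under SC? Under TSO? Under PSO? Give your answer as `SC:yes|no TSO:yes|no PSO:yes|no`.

SC:yes TSO:yes PSO:yes

outcome vector order: (T0.R0,T1.R0,T2.R0)
SC: 12 outcomes — {001; 002; 011; 012; 101; 102; 111; 112; 201; 202; 211; 212}
TSO: 12 outcomes — {001; 002; 011; 012; 101; 102; 111; 112; 201; 202; 211; 212}
PSO: 12 outcomes — {001; 002; 011; 012; 101; 102; 111; 112; 201; 202; 211; 212}
target 002 ∈ {SC,TSO,PSO}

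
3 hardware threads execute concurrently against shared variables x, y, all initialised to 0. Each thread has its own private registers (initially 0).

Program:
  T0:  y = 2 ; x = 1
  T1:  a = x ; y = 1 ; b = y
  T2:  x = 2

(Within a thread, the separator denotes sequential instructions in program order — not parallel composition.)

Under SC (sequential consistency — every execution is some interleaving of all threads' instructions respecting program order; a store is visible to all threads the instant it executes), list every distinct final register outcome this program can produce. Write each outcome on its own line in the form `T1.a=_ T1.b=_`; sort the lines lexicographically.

T1.a=0 T1.b=1
T1.a=0 T1.b=2
T1.a=1 T1.b=1
T1.a=2 T1.b=1
T1.a=2 T1.b=2

outcome vector order: (T1.a,T1.b)
|SC outcomes| = 5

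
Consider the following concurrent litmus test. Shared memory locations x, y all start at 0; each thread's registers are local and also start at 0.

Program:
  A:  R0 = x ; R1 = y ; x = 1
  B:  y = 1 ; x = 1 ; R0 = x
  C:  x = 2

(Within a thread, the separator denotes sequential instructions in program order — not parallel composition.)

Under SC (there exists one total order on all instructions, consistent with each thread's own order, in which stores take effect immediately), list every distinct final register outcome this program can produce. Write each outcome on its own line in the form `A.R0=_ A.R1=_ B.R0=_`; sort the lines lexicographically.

outcome vector order: (A.R0,A.R1,B.R0)
|SC outcomes| = 9

A.R0=0 A.R1=0 B.R0=1
A.R0=0 A.R1=0 B.R0=2
A.R0=0 A.R1=1 B.R0=1
A.R0=0 A.R1=1 B.R0=2
A.R0=1 A.R1=1 B.R0=1
A.R0=1 A.R1=1 B.R0=2
A.R0=2 A.R1=0 B.R0=1
A.R0=2 A.R1=1 B.R0=1
A.R0=2 A.R1=1 B.R0=2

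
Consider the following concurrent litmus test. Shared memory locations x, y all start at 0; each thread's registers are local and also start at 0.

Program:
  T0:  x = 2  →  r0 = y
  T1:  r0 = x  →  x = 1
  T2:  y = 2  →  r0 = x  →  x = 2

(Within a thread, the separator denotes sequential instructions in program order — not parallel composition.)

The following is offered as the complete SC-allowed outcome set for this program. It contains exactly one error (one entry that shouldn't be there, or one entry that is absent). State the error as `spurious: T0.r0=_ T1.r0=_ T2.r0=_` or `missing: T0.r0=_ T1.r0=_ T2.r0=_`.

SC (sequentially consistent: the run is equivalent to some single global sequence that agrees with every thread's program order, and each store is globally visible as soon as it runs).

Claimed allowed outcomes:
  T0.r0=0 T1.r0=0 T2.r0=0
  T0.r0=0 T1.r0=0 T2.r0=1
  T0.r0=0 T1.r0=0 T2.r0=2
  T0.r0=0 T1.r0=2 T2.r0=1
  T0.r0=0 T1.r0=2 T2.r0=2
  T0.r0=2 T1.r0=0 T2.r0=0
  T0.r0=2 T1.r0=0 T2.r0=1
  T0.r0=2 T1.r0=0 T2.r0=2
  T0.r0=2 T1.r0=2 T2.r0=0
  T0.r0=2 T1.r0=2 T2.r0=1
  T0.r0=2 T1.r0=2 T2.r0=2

outcome vector order: (T0.r0,T1.r0,T2.r0)
SC: 10 outcomes — {<0 0 1> <0 0 2> <0 2 1> <0 2 2> <2 0 0> <2 0 1> <2 0 2> <2 2 0> <2 2 1> <2 2 2>}
claimed∖SC = {<0 0 0>}

spurious: T0.r0=0 T1.r0=0 T2.r0=0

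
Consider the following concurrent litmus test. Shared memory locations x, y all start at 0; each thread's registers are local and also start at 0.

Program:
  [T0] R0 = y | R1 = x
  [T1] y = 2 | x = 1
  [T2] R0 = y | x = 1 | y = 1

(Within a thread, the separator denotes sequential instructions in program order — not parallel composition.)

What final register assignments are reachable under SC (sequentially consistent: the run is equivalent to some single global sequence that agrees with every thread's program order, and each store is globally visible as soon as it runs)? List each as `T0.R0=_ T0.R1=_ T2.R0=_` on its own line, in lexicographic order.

T0.R0=0 T0.R1=0 T2.R0=0
T0.R0=0 T0.R1=0 T2.R0=2
T0.R0=0 T0.R1=1 T2.R0=0
T0.R0=0 T0.R1=1 T2.R0=2
T0.R0=1 T0.R1=1 T2.R0=0
T0.R0=1 T0.R1=1 T2.R0=2
T0.R0=2 T0.R1=0 T2.R0=0
T0.R0=2 T0.R1=0 T2.R0=2
T0.R0=2 T0.R1=1 T2.R0=0
T0.R0=2 T0.R1=1 T2.R0=2

outcome vector order: (T0.R0,T0.R1,T2.R0)
|SC outcomes| = 10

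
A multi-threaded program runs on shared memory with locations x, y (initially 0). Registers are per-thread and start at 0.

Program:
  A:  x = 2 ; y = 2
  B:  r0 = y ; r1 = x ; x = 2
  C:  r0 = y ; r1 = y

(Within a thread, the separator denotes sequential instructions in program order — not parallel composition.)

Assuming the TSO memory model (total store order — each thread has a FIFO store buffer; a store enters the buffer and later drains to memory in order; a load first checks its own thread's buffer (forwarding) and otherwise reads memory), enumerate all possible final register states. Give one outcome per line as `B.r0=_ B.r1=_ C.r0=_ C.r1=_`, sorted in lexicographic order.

B.r0=0 B.r1=0 C.r0=0 C.r1=0
B.r0=0 B.r1=0 C.r0=0 C.r1=2
B.r0=0 B.r1=0 C.r0=2 C.r1=2
B.r0=0 B.r1=2 C.r0=0 C.r1=0
B.r0=0 B.r1=2 C.r0=0 C.r1=2
B.r0=0 B.r1=2 C.r0=2 C.r1=2
B.r0=2 B.r1=2 C.r0=0 C.r1=0
B.r0=2 B.r1=2 C.r0=0 C.r1=2
B.r0=2 B.r1=2 C.r0=2 C.r1=2

outcome vector order: (B.r0,B.r1,C.r0,C.r1)
|TSO outcomes| = 9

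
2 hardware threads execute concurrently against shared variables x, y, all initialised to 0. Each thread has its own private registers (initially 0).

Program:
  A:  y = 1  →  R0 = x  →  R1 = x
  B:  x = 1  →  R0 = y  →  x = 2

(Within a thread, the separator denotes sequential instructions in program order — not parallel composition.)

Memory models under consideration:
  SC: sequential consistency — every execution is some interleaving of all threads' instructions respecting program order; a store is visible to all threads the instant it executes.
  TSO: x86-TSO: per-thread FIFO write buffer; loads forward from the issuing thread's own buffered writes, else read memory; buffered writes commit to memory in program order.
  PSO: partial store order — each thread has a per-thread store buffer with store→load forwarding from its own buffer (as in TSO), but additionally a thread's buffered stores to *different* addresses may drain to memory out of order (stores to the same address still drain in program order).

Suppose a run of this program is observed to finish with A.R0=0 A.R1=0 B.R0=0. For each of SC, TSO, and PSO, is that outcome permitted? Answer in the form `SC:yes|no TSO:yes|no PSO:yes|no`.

SC:no TSO:yes PSO:yes

outcome vector order: (A.R0,A.R1,B.R0)
[SC] allowed = {(0,0,1) (0,1,1) (0,2,1) (1,1,0) (1,1,1) (1,2,0) (1,2,1) (2,2,0) (2,2,1)}
[TSO] allowed = {(0,0,0) (0,0,1) (0,1,0) (0,1,1) (0,2,0) (0,2,1) (1,1,0) (1,1,1) (1,2,0) (1,2,1) (2,2,0) (2,2,1)}
[PSO] allowed = {(0,0,0) (0,0,1) (0,1,0) (0,1,1) (0,2,0) (0,2,1) (1,1,0) (1,1,1) (1,2,0) (1,2,1) (2,2,0) (2,2,1)}
target (0,0,0) ∈ {TSO,PSO}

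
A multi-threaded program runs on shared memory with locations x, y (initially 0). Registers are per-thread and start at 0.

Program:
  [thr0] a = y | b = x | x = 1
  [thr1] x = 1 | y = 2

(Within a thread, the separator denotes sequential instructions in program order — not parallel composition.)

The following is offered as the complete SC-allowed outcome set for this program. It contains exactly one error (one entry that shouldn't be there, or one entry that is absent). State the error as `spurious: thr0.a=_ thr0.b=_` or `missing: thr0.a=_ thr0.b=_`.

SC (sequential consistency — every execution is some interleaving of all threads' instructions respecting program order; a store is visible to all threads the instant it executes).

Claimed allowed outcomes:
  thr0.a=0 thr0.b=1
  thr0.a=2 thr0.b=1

outcome vector order: (thr0.a,thr0.b)
SC: 3 outcomes — {(0,0), (0,1), (2,1)}
SC∖claimed = {(0,0)}

missing: thr0.a=0 thr0.b=0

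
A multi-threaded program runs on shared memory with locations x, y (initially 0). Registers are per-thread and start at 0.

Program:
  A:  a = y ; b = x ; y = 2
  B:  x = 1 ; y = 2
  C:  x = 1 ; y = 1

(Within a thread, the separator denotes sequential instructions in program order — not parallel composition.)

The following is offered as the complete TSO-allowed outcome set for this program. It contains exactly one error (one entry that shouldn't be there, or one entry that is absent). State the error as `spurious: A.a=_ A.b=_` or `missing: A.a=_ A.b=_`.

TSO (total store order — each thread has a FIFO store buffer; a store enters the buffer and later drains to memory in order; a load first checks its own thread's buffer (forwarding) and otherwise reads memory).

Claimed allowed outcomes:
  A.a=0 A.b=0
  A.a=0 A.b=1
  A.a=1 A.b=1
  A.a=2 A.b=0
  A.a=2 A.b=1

outcome vector order: (A.a,A.b)
TSO: 4 outcomes — {<0 0>; <0 1>; <1 1>; <2 1>}
claimed∖TSO = {<2 0>}

spurious: A.a=2 A.b=0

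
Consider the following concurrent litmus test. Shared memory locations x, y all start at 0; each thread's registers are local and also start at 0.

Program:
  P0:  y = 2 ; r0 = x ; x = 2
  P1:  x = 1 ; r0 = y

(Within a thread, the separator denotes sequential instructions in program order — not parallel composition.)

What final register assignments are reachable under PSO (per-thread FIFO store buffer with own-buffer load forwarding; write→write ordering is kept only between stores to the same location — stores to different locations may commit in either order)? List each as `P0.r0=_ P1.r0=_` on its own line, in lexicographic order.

outcome vector order: (P0.r0,P1.r0)
|PSO outcomes| = 4

P0.r0=0 P1.r0=0
P0.r0=0 P1.r0=2
P0.r0=1 P1.r0=0
P0.r0=1 P1.r0=2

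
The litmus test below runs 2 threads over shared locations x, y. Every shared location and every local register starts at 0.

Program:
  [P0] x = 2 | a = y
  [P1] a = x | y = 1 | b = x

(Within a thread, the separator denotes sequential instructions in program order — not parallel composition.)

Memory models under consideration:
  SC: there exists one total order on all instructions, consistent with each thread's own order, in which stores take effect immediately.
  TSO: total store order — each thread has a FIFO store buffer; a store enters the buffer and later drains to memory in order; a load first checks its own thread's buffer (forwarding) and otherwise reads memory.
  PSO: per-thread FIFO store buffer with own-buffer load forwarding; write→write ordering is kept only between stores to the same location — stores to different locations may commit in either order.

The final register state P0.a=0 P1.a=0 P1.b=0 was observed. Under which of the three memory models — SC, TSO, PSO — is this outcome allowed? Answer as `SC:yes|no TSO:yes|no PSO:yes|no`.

SC:no TSO:yes PSO:yes

outcome vector order: (P0.a,P1.a,P1.b)
[SC] allowed = {(0,0,2), (0,2,2), (1,0,0), (1,0,2), (1,2,2)}
[TSO] allowed = {(0,0,0), (0,0,2), (0,2,2), (1,0,0), (1,0,2), (1,2,2)}
[PSO] allowed = {(0,0,0), (0,0,2), (0,2,2), (1,0,0), (1,0,2), (1,2,2)}
target (0,0,0) ∈ {TSO,PSO}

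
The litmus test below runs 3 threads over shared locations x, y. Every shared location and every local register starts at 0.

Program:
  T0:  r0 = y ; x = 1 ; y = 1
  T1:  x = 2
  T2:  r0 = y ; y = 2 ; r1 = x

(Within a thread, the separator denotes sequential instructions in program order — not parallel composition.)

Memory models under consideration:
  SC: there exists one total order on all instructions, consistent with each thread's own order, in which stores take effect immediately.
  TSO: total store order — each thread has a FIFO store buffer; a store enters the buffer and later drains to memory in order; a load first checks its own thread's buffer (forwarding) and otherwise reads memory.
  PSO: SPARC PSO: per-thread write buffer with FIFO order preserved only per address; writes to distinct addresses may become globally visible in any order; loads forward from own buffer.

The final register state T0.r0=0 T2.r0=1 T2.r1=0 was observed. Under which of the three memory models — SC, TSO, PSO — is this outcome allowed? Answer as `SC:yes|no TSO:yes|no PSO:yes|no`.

SC:no TSO:no PSO:yes

outcome vector order: (T0.r0,T2.r0,T2.r1)
SC (8): 000; 001; 002; 011; 012; 200; 201; 202
TSO (8): 000; 001; 002; 011; 012; 200; 201; 202
PSO (9): 000; 001; 002; 010; 011; 012; 200; 201; 202
target 010 ∈ {PSO}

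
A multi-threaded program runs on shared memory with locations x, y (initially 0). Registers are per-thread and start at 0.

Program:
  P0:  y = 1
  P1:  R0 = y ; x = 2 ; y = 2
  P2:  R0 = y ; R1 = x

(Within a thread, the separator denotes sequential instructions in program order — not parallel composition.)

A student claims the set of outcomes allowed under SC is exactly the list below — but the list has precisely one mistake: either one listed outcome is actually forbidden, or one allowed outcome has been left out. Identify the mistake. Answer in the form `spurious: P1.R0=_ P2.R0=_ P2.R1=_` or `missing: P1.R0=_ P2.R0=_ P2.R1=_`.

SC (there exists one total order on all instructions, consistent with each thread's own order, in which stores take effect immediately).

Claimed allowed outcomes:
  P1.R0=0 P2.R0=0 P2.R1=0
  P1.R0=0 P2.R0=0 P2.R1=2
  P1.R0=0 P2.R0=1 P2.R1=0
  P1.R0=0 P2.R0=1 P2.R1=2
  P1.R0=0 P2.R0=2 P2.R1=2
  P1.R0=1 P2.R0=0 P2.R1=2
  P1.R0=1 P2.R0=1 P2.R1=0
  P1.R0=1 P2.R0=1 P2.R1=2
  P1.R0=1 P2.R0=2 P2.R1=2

outcome vector order: (P1.R0,P2.R0,P2.R1)
SC (10): 000; 002; 010; 012; 022; 100; 102; 110; 112; 122
SC∖claimed = {100}

missing: P1.R0=1 P2.R0=0 P2.R1=0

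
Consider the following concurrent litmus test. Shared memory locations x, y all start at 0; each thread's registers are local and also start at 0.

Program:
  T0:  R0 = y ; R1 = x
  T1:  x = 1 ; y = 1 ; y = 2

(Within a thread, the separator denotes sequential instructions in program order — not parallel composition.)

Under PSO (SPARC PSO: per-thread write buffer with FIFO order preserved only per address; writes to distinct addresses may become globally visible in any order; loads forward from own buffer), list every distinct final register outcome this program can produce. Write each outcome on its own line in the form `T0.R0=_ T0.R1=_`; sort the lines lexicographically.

T0.R0=0 T0.R1=0
T0.R0=0 T0.R1=1
T0.R0=1 T0.R1=0
T0.R0=1 T0.R1=1
T0.R0=2 T0.R1=0
T0.R0=2 T0.R1=1

outcome vector order: (T0.R0,T0.R1)
|PSO outcomes| = 6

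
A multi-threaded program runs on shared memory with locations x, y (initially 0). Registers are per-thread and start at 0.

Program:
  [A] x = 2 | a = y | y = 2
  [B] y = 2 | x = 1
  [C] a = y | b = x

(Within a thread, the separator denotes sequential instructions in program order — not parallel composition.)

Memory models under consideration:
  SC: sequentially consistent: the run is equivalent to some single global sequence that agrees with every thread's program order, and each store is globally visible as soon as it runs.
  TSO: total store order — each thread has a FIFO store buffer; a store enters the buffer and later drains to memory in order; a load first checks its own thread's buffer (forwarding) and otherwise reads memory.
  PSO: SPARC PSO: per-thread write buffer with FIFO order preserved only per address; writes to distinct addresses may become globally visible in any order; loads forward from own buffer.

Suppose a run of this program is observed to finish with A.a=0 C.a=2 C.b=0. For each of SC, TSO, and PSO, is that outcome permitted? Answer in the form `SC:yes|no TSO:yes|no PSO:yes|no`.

outcome vector order: (A.a,C.a,C.b)
under SC → (0,0,0) (0,0,1) (0,0,2) (0,2,1) (0,2,2) (2,0,0) (2,0,1) (2,0,2) (2,2,0) (2,2,1) (2,2,2)
under TSO → (0,0,0) (0,0,1) (0,0,2) (0,2,0) (0,2,1) (0,2,2) (2,0,0) (2,0,1) (2,0,2) (2,2,0) (2,2,1) (2,2,2)
under PSO → (0,0,0) (0,0,1) (0,0,2) (0,2,0) (0,2,1) (0,2,2) (2,0,0) (2,0,1) (2,0,2) (2,2,0) (2,2,1) (2,2,2)
target (0,2,0) ∈ {TSO,PSO}

SC:no TSO:yes PSO:yes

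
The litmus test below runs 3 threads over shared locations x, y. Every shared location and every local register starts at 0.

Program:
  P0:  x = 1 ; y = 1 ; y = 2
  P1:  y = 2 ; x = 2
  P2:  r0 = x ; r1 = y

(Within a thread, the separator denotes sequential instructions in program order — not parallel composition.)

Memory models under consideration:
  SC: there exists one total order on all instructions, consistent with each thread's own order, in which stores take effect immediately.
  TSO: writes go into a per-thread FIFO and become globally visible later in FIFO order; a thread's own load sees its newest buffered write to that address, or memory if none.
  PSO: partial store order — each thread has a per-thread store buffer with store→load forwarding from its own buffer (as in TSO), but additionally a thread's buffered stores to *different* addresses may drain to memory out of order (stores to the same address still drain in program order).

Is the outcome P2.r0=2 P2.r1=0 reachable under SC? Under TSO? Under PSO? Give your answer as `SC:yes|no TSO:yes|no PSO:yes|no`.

SC:no TSO:no PSO:yes

outcome vector order: (P2.r0,P2.r1)
[SC] allowed = {0/0, 0/1, 0/2, 1/0, 1/1, 1/2, 2/1, 2/2}
[TSO] allowed = {0/0, 0/1, 0/2, 1/0, 1/1, 1/2, 2/1, 2/2}
[PSO] allowed = {0/0, 0/1, 0/2, 1/0, 1/1, 1/2, 2/0, 2/1, 2/2}
target 2/0 ∈ {PSO}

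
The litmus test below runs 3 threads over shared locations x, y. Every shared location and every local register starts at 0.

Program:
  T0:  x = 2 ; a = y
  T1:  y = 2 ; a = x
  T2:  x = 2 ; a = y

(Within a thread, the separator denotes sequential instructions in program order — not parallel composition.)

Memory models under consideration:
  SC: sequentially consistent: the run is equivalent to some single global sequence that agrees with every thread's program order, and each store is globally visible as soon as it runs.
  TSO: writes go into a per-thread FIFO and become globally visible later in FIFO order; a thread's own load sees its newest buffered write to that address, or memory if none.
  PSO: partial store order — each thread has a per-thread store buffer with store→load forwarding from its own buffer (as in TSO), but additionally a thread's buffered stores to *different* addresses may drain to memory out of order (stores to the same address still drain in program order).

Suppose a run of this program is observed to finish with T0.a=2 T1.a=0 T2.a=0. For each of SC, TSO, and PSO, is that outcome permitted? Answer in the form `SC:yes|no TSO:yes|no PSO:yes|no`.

outcome vector order: (T0.a,T1.a,T2.a)
SC (5): 0/2/0, 0/2/2, 2/0/2, 2/2/0, 2/2/2
TSO (8): 0/0/0, 0/0/2, 0/2/0, 0/2/2, 2/0/0, 2/0/2, 2/2/0, 2/2/2
PSO (8): 0/0/0, 0/0/2, 0/2/0, 0/2/2, 2/0/0, 2/0/2, 2/2/0, 2/2/2
target 2/0/0 ∈ {TSO,PSO}

SC:no TSO:yes PSO:yes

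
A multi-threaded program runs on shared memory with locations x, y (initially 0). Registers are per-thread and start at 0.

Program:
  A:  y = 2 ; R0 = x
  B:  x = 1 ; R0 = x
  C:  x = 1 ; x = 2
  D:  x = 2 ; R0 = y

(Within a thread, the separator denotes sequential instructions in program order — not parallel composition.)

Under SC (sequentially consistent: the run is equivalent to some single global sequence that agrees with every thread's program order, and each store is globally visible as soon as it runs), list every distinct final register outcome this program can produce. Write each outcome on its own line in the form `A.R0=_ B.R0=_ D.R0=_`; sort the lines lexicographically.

outcome vector order: (A.R0,B.R0,D.R0)
|SC outcomes| = 10

A.R0=0 B.R0=1 D.R0=2
A.R0=0 B.R0=2 D.R0=2
A.R0=1 B.R0=1 D.R0=0
A.R0=1 B.R0=1 D.R0=2
A.R0=1 B.R0=2 D.R0=0
A.R0=1 B.R0=2 D.R0=2
A.R0=2 B.R0=1 D.R0=0
A.R0=2 B.R0=1 D.R0=2
A.R0=2 B.R0=2 D.R0=0
A.R0=2 B.R0=2 D.R0=2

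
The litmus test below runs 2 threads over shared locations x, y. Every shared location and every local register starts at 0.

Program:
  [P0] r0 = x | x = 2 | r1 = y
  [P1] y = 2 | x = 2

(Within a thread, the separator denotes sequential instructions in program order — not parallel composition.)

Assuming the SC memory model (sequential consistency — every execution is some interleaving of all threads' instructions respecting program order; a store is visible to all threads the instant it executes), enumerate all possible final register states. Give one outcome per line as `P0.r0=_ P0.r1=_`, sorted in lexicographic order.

P0.r0=0 P0.r1=0
P0.r0=0 P0.r1=2
P0.r0=2 P0.r1=2

outcome vector order: (P0.r0,P0.r1)
|SC outcomes| = 3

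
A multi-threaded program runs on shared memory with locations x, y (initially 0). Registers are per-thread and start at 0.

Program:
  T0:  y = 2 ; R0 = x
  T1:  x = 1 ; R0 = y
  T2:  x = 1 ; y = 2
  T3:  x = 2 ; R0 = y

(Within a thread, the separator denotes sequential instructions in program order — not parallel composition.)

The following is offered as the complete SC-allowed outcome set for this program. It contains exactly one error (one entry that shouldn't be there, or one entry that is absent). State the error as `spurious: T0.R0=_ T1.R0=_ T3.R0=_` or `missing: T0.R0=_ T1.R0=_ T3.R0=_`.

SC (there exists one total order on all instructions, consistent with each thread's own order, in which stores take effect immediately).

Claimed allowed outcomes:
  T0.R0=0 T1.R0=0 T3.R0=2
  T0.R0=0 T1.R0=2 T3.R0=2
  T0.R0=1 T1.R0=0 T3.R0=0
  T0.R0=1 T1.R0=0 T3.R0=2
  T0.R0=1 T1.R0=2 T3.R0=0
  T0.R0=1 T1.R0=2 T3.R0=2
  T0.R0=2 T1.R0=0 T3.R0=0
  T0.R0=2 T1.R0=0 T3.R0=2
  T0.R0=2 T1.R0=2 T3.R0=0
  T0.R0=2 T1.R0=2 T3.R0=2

outcome vector order: (T0.R0,T1.R0,T3.R0)
[SC] allowed = {0/2/2, 1/0/0, 1/0/2, 1/2/0, 1/2/2, 2/0/0, 2/0/2, 2/2/0, 2/2/2}
claimed∖SC = {0/0/2}

spurious: T0.R0=0 T1.R0=0 T3.R0=2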